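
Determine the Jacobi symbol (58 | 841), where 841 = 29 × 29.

0

Pull out 2: since 841 ≡ 1 (mod 8), (2/841) = +1.
Reciprocity: 29 ≡ 1 and 841 ≡ 1 (mod 4), so (29/841) = +(841/29).
Reduce top mod 29: now compute (0/29).
Top reduces to 0: gcd > 1, so the symbol is 0.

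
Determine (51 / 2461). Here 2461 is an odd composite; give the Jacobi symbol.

Reciprocity: 51 ≡ 3 and 2461 ≡ 1 (mod 4), so (51/2461) = +(2461/51).
Reduce top mod 51: now compute (13/51).
Reciprocity: 13 ≡ 1 and 51 ≡ 3 (mod 4), so (13/51) = +(51/13).
Reduce top mod 13: now compute (12/13).
Pull out 2^2: since 13 ≡ 5 (mod 8), (2/13) = -1, so (2/13)^2 = +1.
Reciprocity: 3 ≡ 3 and 13 ≡ 1 (mod 4), so (3/13) = +(13/3).
Reduce top mod 3: now compute (1/3).
Reached (1/3) = 1. Collecting the sign flips along the way, the symbol is +1.

1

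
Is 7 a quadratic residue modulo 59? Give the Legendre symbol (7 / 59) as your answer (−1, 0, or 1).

1

Reciprocity: 7 ≡ 3 and 59 ≡ 3 (mod 4), so (7/59) = −(59/7).
Reduce top mod 7: now compute (3/7).
Reciprocity: 3 ≡ 3 and 7 ≡ 3 (mod 4), so (3/7) = −(7/3).
Reduce top mod 3: now compute (1/3).
Reached (1/3) = 1. Collecting the sign flips along the way, the symbol is +1.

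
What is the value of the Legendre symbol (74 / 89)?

Euler's criterion: (74/89) ≡ 74^44 (mod 89).
74^2 ≡ 47 (mod 89)
74^4 ≡ 73 (mod 89)
74^8 ≡ 78 (mod 89)
74^16 ≡ 32 (mod 89)
74^32 ≡ 45 (mod 89)
74^44 = 74^(32+8+4) ≡ 88 (mod 89).
Result is 88 ≡ −1, so (74/89) = −1.

-1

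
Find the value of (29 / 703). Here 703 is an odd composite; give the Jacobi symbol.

1

Reciprocity: 29 ≡ 1 and 703 ≡ 3 (mod 4), so (29/703) = +(703/29).
Reduce top mod 29: now compute (7/29).
Reciprocity: 7 ≡ 3 and 29 ≡ 1 (mod 4), so (7/29) = +(29/7).
Reduce top mod 7: now compute (1/7).
Reached (1/7) = 1. Collecting the sign flips along the way, the symbol is +1.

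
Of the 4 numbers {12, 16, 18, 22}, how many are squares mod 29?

(12/29) = -1 → non-residue.
(16/29) = +1 → QR.
(18/29) = -1 → non-residue.
(22/29) = +1 → QR.
Total quadratic residues among the 4: 2.

2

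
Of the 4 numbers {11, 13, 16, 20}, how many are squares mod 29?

3

(11/29) = -1 → non-residue.
(13/29) = +1 → QR.
(16/29) = +1 → QR.
(20/29) = +1 → QR.
Total quadratic residues among the 4: 3.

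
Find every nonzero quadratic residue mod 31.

1 2 4 5 7 8 9 10 14 16 18 19 20 25 28

Square k = 1,…,15 (k and 31−k give the same square):
1²=1, 2²=4, 3²=9, 4²=16, 5²=25, 6²≡5, 7²≡18, 8²≡2, 9²≡19, 10²≡7, 11²≡28, 12²≡20, 13²≡14, 14²≡10, 15²≡8 (mod 31).
So the quadratic residues mod 31 are {1, 2, 4, 5, 7, 8, 9, 10, 14, 16, 18, 19, 20, 25, 28}.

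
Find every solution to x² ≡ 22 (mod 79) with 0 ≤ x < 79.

Since 79 ≡ 3 (mod 4), a square root of 22 is 22^((79+1)/4) = 22^20 mod 79.
Repeated squaring: 22^2≡10, 22^4≡21, 22^8≡46, 22^16≡62 (mod 79).
22^20 = 22^(16+4) ≡ 38 (mod 79).
Check: 38² = 1444 ≡ 22 (mod 79). The two roots are 38 and 41.

38, 41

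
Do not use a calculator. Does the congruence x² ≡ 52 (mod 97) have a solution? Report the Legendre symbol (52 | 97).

Euler's criterion: (52/97) ≡ 52^48 (mod 97).
52^2 ≡ 85 (mod 97)
52^4 ≡ 47 (mod 97)
52^8 ≡ 75 (mod 97)
52^16 ≡ 96 (mod 97)
52^32 ≡ 1 (mod 97)
52^48 = 52^(32+16) ≡ 96 (mod 97).
Result is 96 ≡ −1, so (52/97) = −1.

-1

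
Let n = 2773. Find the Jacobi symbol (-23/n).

First reduce: -23 ≡ 2750 (mod 2773).
Pull out 2: since 2773 ≡ 5 (mod 8), (2/2773) = -1.
Reciprocity: 1375 ≡ 3 and 2773 ≡ 1 (mod 4), so (1375/2773) = +(2773/1375).
Reduce top mod 1375: now compute (23/1375).
Reciprocity: 23 ≡ 3 and 1375 ≡ 3 (mod 4), so (23/1375) = −(1375/23).
Reduce top mod 23: now compute (18/23).
Pull out 2: since 23 ≡ 7 (mod 8), (2/23) = +1.
Reciprocity: 9 ≡ 1 and 23 ≡ 3 (mod 4), so (9/23) = +(23/9).
Reduce top mod 9: now compute (5/9).
Reciprocity: 5 ≡ 1 and 9 ≡ 1 (mod 4), so (5/9) = +(9/5).
Reduce top mod 5: now compute (4/5).
Pull out 2^2: since 5 ≡ 5 (mod 8), (2/5) = -1, so (2/5)^2 = +1.
Reached (1/5) = 1. Collecting the sign flips along the way, the symbol is +1.

1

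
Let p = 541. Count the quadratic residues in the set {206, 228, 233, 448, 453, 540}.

(206/541) = -1 → non-residue.
(228/541) = +1 → QR.
(233/541) = -1 → non-residue.
(448/541) = +1 → QR.
(453/541) = +1 → QR.
(540/541) = +1 → QR.
Total quadratic residues among the 6: 4.

4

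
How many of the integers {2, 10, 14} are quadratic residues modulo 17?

1

(2/17) = +1 → QR.
(10/17) = -1 → non-residue.
(14/17) = -1 → non-residue.
Total quadratic residues among the 3: 1.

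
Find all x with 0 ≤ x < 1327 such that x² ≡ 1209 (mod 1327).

233, 1094

Since 1327 ≡ 3 (mod 4), a square root of 1209 is 1209^((1327+1)/4) = 1209^332 mod 1327.
Repeated squaring: 1209^2≡654, 1209^4≡422, 1209^8≡266, 1209^16≡425, 1209^32≡153, 1209^64≡850, 1209^128≡612, 1209^256≡330 (mod 1327).
1209^332 = 1209^(256+64+8+4) ≡ 233 (mod 1327).
Check: 233² = 54289 ≡ 1209 (mod 1327). The two roots are 233 and 1094.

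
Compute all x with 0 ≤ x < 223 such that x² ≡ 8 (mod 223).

30, 193

Since 223 ≡ 3 (mod 4), a square root of 8 is 8^((223+1)/4) = 8^56 mod 223.
Repeated squaring: 8^2≡64, 8^4≡82, 8^8≡34, 8^16≡41, 8^32≡120 (mod 223).
8^56 = 8^(32+16+8) ≡ 30 (mod 223).
Check: 30² = 900 ≡ 8 (mod 223). The two roots are 30 and 193.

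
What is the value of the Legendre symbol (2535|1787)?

-1

First reduce: 2535 ≡ 748 (mod 1787).
Pull out 2^2: since 1787 ≡ 3 (mod 8), (2/1787) = -1, so (2/1787)^2 = +1.
Reciprocity: 187 ≡ 3 and 1787 ≡ 3 (mod 4), so (187/1787) = −(1787/187).
Reduce top mod 187: now compute (104/187).
Pull out 2^3: since 187 ≡ 3 (mod 8), (2/187) = -1, so (2/187)^3 = -1.
Reciprocity: 13 ≡ 1 and 187 ≡ 3 (mod 4), so (13/187) = +(187/13).
Reduce top mod 13: now compute (5/13).
Reciprocity: 5 ≡ 1 and 13 ≡ 1 (mod 4), so (5/13) = +(13/5).
Reduce top mod 5: now compute (3/5).
Reciprocity: 3 ≡ 3 and 5 ≡ 1 (mod 4), so (3/5) = +(5/3).
Reduce top mod 3: now compute (2/3).
Pull out 2: since 3 ≡ 3 (mod 8), (2/3) = -1.
Reached (1/3) = 1. Collecting the sign flips along the way, the symbol is -1.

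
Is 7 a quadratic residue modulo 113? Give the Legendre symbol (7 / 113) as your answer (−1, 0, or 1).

Euler's criterion: (7/113) ≡ 7^56 (mod 113).
7^2 ≡ 49 (mod 113)
7^4 ≡ 28 (mod 113)
7^8 ≡ 106 (mod 113)
7^16 ≡ 49 (mod 113)
7^32 ≡ 28 (mod 113)
7^56 = 7^(32+16+8) ≡ 1 (mod 113).
Result is 1, so (7/113) = 1.

1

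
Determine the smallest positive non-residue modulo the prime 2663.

(2/2663) = +1, so 2 is a residue.
(3/2663) = +1, so 3 is a residue.
(4/2663) = +1, so 4 is a residue.
(5/2663) = −1, so 5 is the smallest positive non-residue mod 2663.

5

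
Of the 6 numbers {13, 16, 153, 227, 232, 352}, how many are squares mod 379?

4

(13/379) = -1 → non-residue.
(16/379) = +1 → QR.
(153/379) = -1 → non-residue.
(227/379) = +1 → QR.
(232/379) = +1 → QR.
(352/379) = +1 → QR.
Total quadratic residues among the 6: 4.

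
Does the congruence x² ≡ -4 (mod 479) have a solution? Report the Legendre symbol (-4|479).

-1

Euler's criterion: (-4/479) ≡ 475^239 (mod 479).
475^2 ≡ 16 (mod 479)
475^4 ≡ 256 (mod 479)
475^8 ≡ 392 (mod 479)
475^16 ≡ 384 (mod 479)
475^32 ≡ 403 (mod 479)
475^64 ≡ 28 (mod 479)
475^128 ≡ 305 (mod 479)
475^239 = 475^(128+64+32+8+4+2+1) ≡ 478 (mod 479).
Result is 478 ≡ −1, so (-4/479) = −1.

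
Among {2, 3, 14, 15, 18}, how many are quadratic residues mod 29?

(2/29) = -1 → non-residue.
(3/29) = -1 → non-residue.
(14/29) = -1 → non-residue.
(15/29) = -1 → non-residue.
(18/29) = -1 → non-residue.
Total quadratic residues among the 5: 0.

0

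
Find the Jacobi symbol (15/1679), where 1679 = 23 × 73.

1

Reciprocity: 15 ≡ 3 and 1679 ≡ 3 (mod 4), so (15/1679) = −(1679/15).
Reduce top mod 15: now compute (14/15).
Pull out 2: since 15 ≡ 7 (mod 8), (2/15) = +1.
Reciprocity: 7 ≡ 3 and 15 ≡ 3 (mod 4), so (7/15) = −(15/7).
Reduce top mod 7: now compute (1/7).
Reached (1/7) = 1. Collecting the sign flips along the way, the symbol is +1.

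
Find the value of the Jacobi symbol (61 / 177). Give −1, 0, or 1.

-1

Reciprocity: 61 ≡ 1 and 177 ≡ 1 (mod 4), so (61/177) = +(177/61).
Reduce top mod 61: now compute (55/61).
Reciprocity: 55 ≡ 3 and 61 ≡ 1 (mod 4), so (55/61) = +(61/55).
Reduce top mod 55: now compute (6/55).
Pull out 2: since 55 ≡ 7 (mod 8), (2/55) = +1.
Reciprocity: 3 ≡ 3 and 55 ≡ 3 (mod 4), so (3/55) = −(55/3).
Reduce top mod 3: now compute (1/3).
Reached (1/3) = 1. Collecting the sign flips along the way, the symbol is -1.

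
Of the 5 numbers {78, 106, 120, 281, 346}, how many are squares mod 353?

3

(78/353) = +1 → QR.
(106/353) = -1 → non-residue.
(120/353) = +1 → QR.
(281/353) = +1 → QR.
(346/353) = -1 → non-residue.
Total quadratic residues among the 5: 3.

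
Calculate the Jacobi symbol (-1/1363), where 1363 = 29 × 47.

First reduce: -1 ≡ 1362 (mod 1363).
Pull out 2: since 1363 ≡ 3 (mod 8), (2/1363) = -1.
Reciprocity: 681 ≡ 1 and 1363 ≡ 3 (mod 4), so (681/1363) = +(1363/681).
Reduce top mod 681: now compute (1/681).
Reached (1/681) = 1. Collecting the sign flips along the way, the symbol is -1.

-1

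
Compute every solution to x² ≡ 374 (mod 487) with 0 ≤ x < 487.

Since 487 ≡ 3 (mod 4), a square root of 374 is 374^((487+1)/4) = 374^122 mod 487.
Repeated squaring: 374^2≡107, 374^4≡248, 374^8≡142, 374^16≡197, 374^32≡336, 374^64≡399 (mod 487).
374^122 = 374^(64+32+16+8+2) ≡ 53 (mod 487).
Check: 53² = 2809 ≡ 374 (mod 487). The two roots are 53 and 434.

53, 434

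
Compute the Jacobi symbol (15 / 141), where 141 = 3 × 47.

0

Reciprocity: 15 ≡ 3 and 141 ≡ 1 (mod 4), so (15/141) = +(141/15).
Reduce top mod 15: now compute (6/15).
Pull out 2: since 15 ≡ 7 (mod 8), (2/15) = +1.
Reciprocity: 3 ≡ 3 and 15 ≡ 3 (mod 4), so (3/15) = −(15/3).
Reduce top mod 3: now compute (0/3).
Top reduces to 0: gcd > 1, so the symbol is 0.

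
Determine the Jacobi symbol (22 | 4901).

Pull out 2: since 4901 ≡ 5 (mod 8), (2/4901) = -1.
Reciprocity: 11 ≡ 3 and 4901 ≡ 1 (mod 4), so (11/4901) = +(4901/11).
Reduce top mod 11: now compute (6/11).
Pull out 2: since 11 ≡ 3 (mod 8), (2/11) = -1.
Reciprocity: 3 ≡ 3 and 11 ≡ 3 (mod 4), so (3/11) = −(11/3).
Reduce top mod 3: now compute (2/3).
Pull out 2: since 3 ≡ 3 (mod 8), (2/3) = -1.
Reached (1/3) = 1. Collecting the sign flips along the way, the symbol is +1.

1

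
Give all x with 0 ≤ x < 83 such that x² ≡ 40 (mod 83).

17, 66

Since 83 ≡ 3 (mod 4), a square root of 40 is 40^((83+1)/4) = 40^21 mod 83.
Repeated squaring: 40^2≡23, 40^4≡31, 40^8≡48, 40^16≡63 (mod 83).
40^21 = 40^(16+4+1) ≡ 17 (mod 83).
Check: 17² = 289 ≡ 40 (mod 83). The two roots are 17 and 66.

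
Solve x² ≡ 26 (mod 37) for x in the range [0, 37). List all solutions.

10, 27

37 ≡ 1 (mod 4), so we find a root by search.
Trying successive values, 10² = 100 ≡ 26 (mod 37). The other root is 37 − 10 = 27.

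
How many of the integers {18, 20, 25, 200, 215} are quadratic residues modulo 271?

(18/271) = +1 → QR.
(20/271) = +1 → QR.
(25/271) = +1 → QR.
(200/271) = +1 → QR.
(215/271) = -1 → non-residue.
Total quadratic residues among the 5: 4.

4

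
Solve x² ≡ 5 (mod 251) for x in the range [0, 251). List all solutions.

16, 235

Since 251 ≡ 3 (mod 4), a square root of 5 is 5^((251+1)/4) = 5^63 mod 251.
Repeated squaring: 5^2≡25, 5^4≡123, 5^8≡69, 5^16≡243, 5^32≡64 (mod 251).
5^63 = 5^(32+16+8+4+2+1) ≡ 16 (mod 251).
Check: 16² = 256 ≡ 5 (mod 251). The two roots are 16 and 235.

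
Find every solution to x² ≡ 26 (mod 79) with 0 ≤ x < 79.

Since 79 ≡ 3 (mod 4), a square root of 26 is 26^((79+1)/4) = 26^20 mod 79.
Repeated squaring: 26^2≡44, 26^4≡40, 26^8≡20, 26^16≡5 (mod 79).
26^20 = 26^(16+4) ≡ 42 (mod 79).
Check: 42² = 1764 ≡ 26 (mod 79). The two roots are 37 and 42.

37, 42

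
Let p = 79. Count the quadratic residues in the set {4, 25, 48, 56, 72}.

3

(4/79) = +1 → QR.
(25/79) = +1 → QR.
(48/79) = -1 → non-residue.
(56/79) = -1 → non-residue.
(72/79) = +1 → QR.
Total quadratic residues among the 5: 3.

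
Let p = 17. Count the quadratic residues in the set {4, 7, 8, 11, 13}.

3

(4/17) = +1 → QR.
(7/17) = -1 → non-residue.
(8/17) = +1 → QR.
(11/17) = -1 → non-residue.
(13/17) = +1 → QR.
Total quadratic residues among the 5: 3.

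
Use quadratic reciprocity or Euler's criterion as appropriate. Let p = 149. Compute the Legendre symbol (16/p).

1

Euler's criterion: (16/149) ≡ 16^74 (mod 149).
16^2 ≡ 107 (mod 149)
16^4 ≡ 125 (mod 149)
16^8 ≡ 129 (mod 149)
16^16 ≡ 102 (mod 149)
16^32 ≡ 123 (mod 149)
16^64 ≡ 80 (mod 149)
16^74 = 16^(64+8+2) ≡ 1 (mod 149).
Result is 1, so (16/149) = 1.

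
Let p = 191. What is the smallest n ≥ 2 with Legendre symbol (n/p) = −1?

(2/191) = +1, so 2 is a residue.
(3/191) = +1, so 3 is a residue.
(4/191) = +1, so 4 is a residue.
(5/191) = +1, so 5 is a residue.
(6/191) = +1, so 6 is a residue.
(7/191) = −1, so 7 is the smallest positive non-residue mod 191.

7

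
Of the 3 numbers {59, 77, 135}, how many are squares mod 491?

(59/491) = -1 → non-residue.
(77/491) = -1 → non-residue.
(135/491) = +1 → QR.
Total quadratic residues among the 3: 1.

1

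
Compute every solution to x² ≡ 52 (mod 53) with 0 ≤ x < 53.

53 ≡ 1 (mod 4), so we find a root by search.
Trying successive values, 23² = 529 ≡ 52 (mod 53). The other root is 53 − 23 = 30.

23, 30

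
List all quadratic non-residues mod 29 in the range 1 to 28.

Square k = 1,…,14 (k and 29−k give the same square):
1²=1, 2²=4, 3²=9, 4²=16, 5²=25, 6²≡7, 7²≡20, 8²≡6, 9²≡23, 10²≡13, 11²≡5, 12²≡28, 13²≡24, 14²≡22 (mod 29).
The residues are {1, 4, 5, 6, 7, 9, 13, 16, 20, 22, 23, 24, 25, 28}; the non-residues are the remaining 14 nonzero classes.

2,3,8,10,11,12,14,15,17,18,19,21,26,27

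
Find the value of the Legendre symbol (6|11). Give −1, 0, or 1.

Pull out 2: since 11 ≡ 3 (mod 8), (2/11) = -1.
Reciprocity: 3 ≡ 3 and 11 ≡ 3 (mod 4), so (3/11) = −(11/3).
Reduce top mod 3: now compute (2/3).
Pull out 2: since 3 ≡ 3 (mod 8), (2/3) = -1.
Reached (1/3) = 1. Collecting the sign flips along the way, the symbol is -1.

-1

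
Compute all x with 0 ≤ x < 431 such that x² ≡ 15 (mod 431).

Since 431 ≡ 3 (mod 4), a square root of 15 is 15^((431+1)/4) = 15^108 mod 431.
Repeated squaring: 15^2≡225, 15^4≡198, 15^8≡414, 15^16≡289, 15^32≡338, 15^64≡29 (mod 431).
15^108 = 15^(64+32+8+4) ≡ 380 (mod 431).
Check: 380² = 144400 ≡ 15 (mod 431). The two roots are 51 and 380.

51, 380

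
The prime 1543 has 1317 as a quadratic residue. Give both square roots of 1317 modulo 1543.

211, 1332

Since 1543 ≡ 3 (mod 4), a square root of 1317 is 1317^((1543+1)/4) = 1317^386 mod 1543.
Repeated squaring: 1317^2≡157, 1317^4≡1504, 1317^8≡1521, 1317^16≡484, 1317^32≡1263, 1317^64≡1250, 1317^128≡984, 1317^256≡795 (mod 1543).
1317^386 = 1317^(256+128+2) ≡ 1332 (mod 1543).
Check: 1332² = 1774224 ≡ 1317 (mod 1543). The two roots are 211 and 1332.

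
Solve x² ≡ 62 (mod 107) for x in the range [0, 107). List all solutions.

13, 94

Since 107 ≡ 3 (mod 4), a square root of 62 is 62^((107+1)/4) = 62^27 mod 107.
Repeated squaring: 62^2≡99, 62^4≡64, 62^8≡30, 62^16≡44 (mod 107).
62^27 = 62^(16+8+2+1) ≡ 13 (mod 107).
Check: 13² = 169 ≡ 62 (mod 107). The two roots are 13 and 94.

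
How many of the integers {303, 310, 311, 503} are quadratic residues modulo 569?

1

(303/569) = -1 → non-residue.
(310/569) = -1 → non-residue.
(311/569) = -1 → non-residue.
(503/569) = +1 → QR.
Total quadratic residues among the 4: 1.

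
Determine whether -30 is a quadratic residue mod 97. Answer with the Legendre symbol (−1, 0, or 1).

First reduce: -30 ≡ 67 (mod 97).
Reciprocity: 67 ≡ 3 and 97 ≡ 1 (mod 4), so (67/97) = +(97/67).
Reduce top mod 67: now compute (30/67).
Pull out 2: since 67 ≡ 3 (mod 8), (2/67) = -1.
Reciprocity: 15 ≡ 3 and 67 ≡ 3 (mod 4), so (15/67) = −(67/15).
Reduce top mod 15: now compute (7/15).
Reciprocity: 7 ≡ 3 and 15 ≡ 3 (mod 4), so (7/15) = −(15/7).
Reduce top mod 7: now compute (1/7).
Reached (1/7) = 1. Collecting the sign flips along the way, the symbol is -1.

-1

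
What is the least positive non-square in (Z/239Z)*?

(2/239) = +1, so 2 is a residue.
(3/239) = +1, so 3 is a residue.
(4/239) = +1, so 4 is a residue.
(5/239) = +1, so 5 is a residue.
(6/239) = +1, so 6 is a residue.
(7/239) = −1, so 7 is the smallest positive non-residue mod 239.

7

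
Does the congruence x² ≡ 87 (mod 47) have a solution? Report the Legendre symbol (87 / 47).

First reduce: 87 ≡ 40 (mod 47).
Pull out 2^3: since 47 ≡ 7 (mod 8), (2/47) = +1, so (2/47)^3 = +1.
Reciprocity: 5 ≡ 1 and 47 ≡ 3 (mod 4), so (5/47) = +(47/5).
Reduce top mod 5: now compute (2/5).
Pull out 2: since 5 ≡ 5 (mod 8), (2/5) = -1.
Reached (1/5) = 1. Collecting the sign flips along the way, the symbol is -1.

-1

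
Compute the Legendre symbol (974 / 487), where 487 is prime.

First reduce: 974 ≡ 0 (mod 487).
Top reduces to 0: gcd > 1, so the symbol is 0.

0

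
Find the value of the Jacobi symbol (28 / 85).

1

Pull out 2^2: since 85 ≡ 5 (mod 8), (2/85) = -1, so (2/85)^2 = +1.
Reciprocity: 7 ≡ 3 and 85 ≡ 1 (mod 4), so (7/85) = +(85/7).
Reduce top mod 7: now compute (1/7).
Reached (1/7) = 1. Collecting the sign flips along the way, the symbol is +1.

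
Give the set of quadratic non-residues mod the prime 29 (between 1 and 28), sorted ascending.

2 3 8 10 11 12 14 15 17 18 19 21 26 27

Square k = 1,…,14 (k and 29−k give the same square):
1²=1, 2²=4, 3²=9, 4²=16, 5²=25, 6²≡7, 7²≡20, 8²≡6, 9²≡23, 10²≡13, 11²≡5, 12²≡28, 13²≡24, 14²≡22 (mod 29).
The residues are {1, 4, 5, 6, 7, 9, 13, 16, 20, 22, 23, 24, 25, 28}; the non-residues are the remaining 14 nonzero classes.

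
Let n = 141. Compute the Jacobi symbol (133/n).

-1

Reciprocity: 133 ≡ 1 and 141 ≡ 1 (mod 4), so (133/141) = +(141/133).
Reduce top mod 133: now compute (8/133).
Pull out 2^3: since 133 ≡ 5 (mod 8), (2/133) = -1, so (2/133)^3 = -1.
Reached (1/133) = 1. Collecting the sign flips along the way, the symbol is -1.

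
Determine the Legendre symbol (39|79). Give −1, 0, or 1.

-1

Euler's criterion: (39/79) ≡ 39^39 (mod 79).
39^2 ≡ 20 (mod 79)
39^4 ≡ 5 (mod 79)
39^8 ≡ 25 (mod 79)
39^16 ≡ 72 (mod 79)
39^32 ≡ 49 (mod 79)
39^39 = 39^(32+4+2+1) ≡ 78 (mod 79).
Result is 78 ≡ −1, so (39/79) = −1.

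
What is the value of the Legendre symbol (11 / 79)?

1

Reciprocity: 11 ≡ 3 and 79 ≡ 3 (mod 4), so (11/79) = −(79/11).
Reduce top mod 11: now compute (2/11).
Pull out 2: since 11 ≡ 3 (mod 8), (2/11) = -1.
Reached (1/11) = 1. Collecting the sign flips along the way, the symbol is +1.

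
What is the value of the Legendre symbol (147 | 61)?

1

Euler's criterion: (147/61) ≡ 25^30 (mod 61).
25^2 ≡ 15 (mod 61)
25^4 ≡ 42 (mod 61)
25^8 ≡ 56 (mod 61)
25^16 ≡ 25 (mod 61)
25^30 = 25^(16+8+4+2) ≡ 1 (mod 61).
Result is 1, so (147/61) = 1.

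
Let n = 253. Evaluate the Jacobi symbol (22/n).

Pull out 2: since 253 ≡ 5 (mod 8), (2/253) = -1.
Reciprocity: 11 ≡ 3 and 253 ≡ 1 (mod 4), so (11/253) = +(253/11).
Reduce top mod 11: now compute (0/11).
Top reduces to 0: gcd > 1, so the symbol is 0.

0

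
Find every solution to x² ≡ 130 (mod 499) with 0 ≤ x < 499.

Since 499 ≡ 3 (mod 4), a square root of 130 is 130^((499+1)/4) = 130^125 mod 499.
Repeated squaring: 130^2≡433, 130^4≡364, 130^8≡261, 130^16≡257, 130^32≡181, 130^64≡326 (mod 499).
130^125 = 130^(64+32+16+8+4+1) ≡ 103 (mod 499).
Check: 103² = 10609 ≡ 130 (mod 499). The two roots are 103 and 396.

103, 396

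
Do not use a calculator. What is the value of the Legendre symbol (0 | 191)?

0

Top reduces to 0: gcd > 1, so the symbol is 0.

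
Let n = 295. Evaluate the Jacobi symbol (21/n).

Reciprocity: 21 ≡ 1 and 295 ≡ 3 (mod 4), so (21/295) = +(295/21).
Reduce top mod 21: now compute (1/21).
Reached (1/21) = 1. Collecting the sign flips along the way, the symbol is +1.

1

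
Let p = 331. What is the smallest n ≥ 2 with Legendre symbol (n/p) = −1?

2

(2/331) = −1, so 2 is the smallest positive non-residue mod 331.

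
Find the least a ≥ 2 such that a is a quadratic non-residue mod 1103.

5

(2/1103) = +1, so 2 is a residue.
(3/1103) = +1, so 3 is a residue.
(4/1103) = +1, so 4 is a residue.
(5/1103) = −1, so 5 is the smallest positive non-residue mod 1103.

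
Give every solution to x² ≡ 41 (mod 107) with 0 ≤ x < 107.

24, 83

Since 107 ≡ 3 (mod 4), a square root of 41 is 41^((107+1)/4) = 41^27 mod 107.
Repeated squaring: 41^2≡76, 41^4≡105, 41^8≡4, 41^16≡16 (mod 107).
41^27 = 41^(16+8+2+1) ≡ 83 (mod 107).
Check: 83² = 6889 ≡ 41 (mod 107). The two roots are 24 and 83.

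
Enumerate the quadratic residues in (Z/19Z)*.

Square k = 1,…,9 (k and 19−k give the same square):
1²=1, 2²=4, 3²=9, 4²=16, 5²≡6, 6²≡17, 7²≡11, 8²≡7, 9²≡5 (mod 19).
So the quadratic residues mod 19 are {1, 4, 5, 6, 7, 9, 11, 16, 17}.

1, 4, 5, 6, 7, 9, 11, 16, 17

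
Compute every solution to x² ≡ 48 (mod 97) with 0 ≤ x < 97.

40, 57

97 ≡ 1 (mod 4), so we find a root by search.
Trying successive values, 40² = 1600 ≡ 48 (mod 97). The other root is 97 − 40 = 57.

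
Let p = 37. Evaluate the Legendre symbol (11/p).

Reciprocity: 11 ≡ 3 and 37 ≡ 1 (mod 4), so (11/37) = +(37/11).
Reduce top mod 11: now compute (4/11).
Pull out 2^2: since 11 ≡ 3 (mod 8), (2/11) = -1, so (2/11)^2 = +1.
Reached (1/11) = 1. Collecting the sign flips along the way, the symbol is +1.

1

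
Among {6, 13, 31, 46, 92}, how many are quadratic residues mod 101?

(6/101) = +1 → QR.
(13/101) = +1 → QR.
(31/101) = +1 → QR.
(46/101) = -1 → non-residue.
(92/101) = +1 → QR.
Total quadratic residues among the 5: 4.

4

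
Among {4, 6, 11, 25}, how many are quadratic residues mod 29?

3

(4/29) = +1 → QR.
(6/29) = +1 → QR.
(11/29) = -1 → non-residue.
(25/29) = +1 → QR.
Total quadratic residues among the 4: 3.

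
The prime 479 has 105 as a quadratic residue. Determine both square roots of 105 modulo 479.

Since 479 ≡ 3 (mod 4), a square root of 105 is 105^((479+1)/4) = 105^120 mod 479.
Repeated squaring: 105^2≡8, 105^4≡64, 105^8≡264, 105^16≡241, 105^32≡122, 105^64≡35 (mod 479).
105^120 = 105^(64+32+16+8) ≡ 50 (mod 479).
Check: 50² = 2500 ≡ 105 (mod 479). The two roots are 50 and 429.

50, 429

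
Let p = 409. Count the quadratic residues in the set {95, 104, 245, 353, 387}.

1

(95/409) = -1 → non-residue.
(104/409) = -1 → non-residue.
(245/409) = +1 → QR.
(353/409) = -1 → non-residue.
(387/409) = -1 → non-residue.
Total quadratic residues among the 5: 1.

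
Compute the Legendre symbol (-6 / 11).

Euler's criterion: (-6/11) ≡ 5^5 (mod 11).
5^2 ≡ 3 (mod 11)
5^4 ≡ 9 (mod 11)
5^5 = 5^(4+1) ≡ 1 (mod 11).
Result is 1, so (-6/11) = 1.

1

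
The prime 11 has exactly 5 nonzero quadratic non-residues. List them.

2 6 7 8 10

Square k = 1,…,5 (k and 11−k give the same square):
1²=1, 2²=4, 3²=9, 4²≡5, 5²≡3 (mod 11).
The residues are {1, 3, 4, 5, 9}; the non-residues are the remaining 5 nonzero classes.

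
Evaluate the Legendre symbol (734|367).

First reduce: 734 ≡ 0 (mod 367).
Top reduces to 0: gcd > 1, so the symbol is 0.

0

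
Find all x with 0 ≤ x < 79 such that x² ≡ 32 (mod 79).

Since 79 ≡ 3 (mod 4), a square root of 32 is 32^((79+1)/4) = 32^20 mod 79.
Repeated squaring: 32^2≡76, 32^4≡9, 32^8≡2, 32^16≡4 (mod 79).
32^20 = 32^(16+4) ≡ 36 (mod 79).
Check: 36² = 1296 ≡ 32 (mod 79). The two roots are 36 and 43.

36, 43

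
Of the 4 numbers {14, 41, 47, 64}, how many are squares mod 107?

(14/107) = +1 → QR.
(41/107) = +1 → QR.
(47/107) = +1 → QR.
(64/107) = +1 → QR.
Total quadratic residues among the 4: 4.

4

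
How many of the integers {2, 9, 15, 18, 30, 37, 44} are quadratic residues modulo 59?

2

(2/59) = -1 → non-residue.
(9/59) = +1 → QR.
(15/59) = +1 → QR.
(18/59) = -1 → non-residue.
(30/59) = -1 → non-residue.
(37/59) = -1 → non-residue.
(44/59) = -1 → non-residue.
Total quadratic residues among the 7: 2.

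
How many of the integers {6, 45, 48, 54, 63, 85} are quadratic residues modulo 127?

(6/127) = -1 → non-residue.
(45/127) = -1 → non-residue.
(48/127) = -1 → non-residue.
(54/127) = -1 → non-residue.
(63/127) = -1 → non-residue.
(85/127) = -1 → non-residue.
Total quadratic residues among the 6: 0.

0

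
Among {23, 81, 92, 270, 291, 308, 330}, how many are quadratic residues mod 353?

5

(23/353) = +1 → QR.
(81/353) = +1 → QR.
(92/353) = +1 → QR.
(270/353) = +1 → QR.
(291/353) = -1 → non-residue.
(308/353) = -1 → non-residue.
(330/353) = +1 → QR.
Total quadratic residues among the 7: 5.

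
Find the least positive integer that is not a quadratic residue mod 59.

2

(2/59) = −1, so 2 is the smallest positive non-residue mod 59.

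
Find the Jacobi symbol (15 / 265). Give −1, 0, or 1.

Reciprocity: 15 ≡ 3 and 265 ≡ 1 (mod 4), so (15/265) = +(265/15).
Reduce top mod 15: now compute (10/15).
Pull out 2: since 15 ≡ 7 (mod 8), (2/15) = +1.
Reciprocity: 5 ≡ 1 and 15 ≡ 3 (mod 4), so (5/15) = +(15/5).
Reduce top mod 5: now compute (0/5).
Top reduces to 0: gcd > 1, so the symbol is 0.

0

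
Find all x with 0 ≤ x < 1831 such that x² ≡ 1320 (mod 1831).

Since 1831 ≡ 3 (mod 4), a square root of 1320 is 1320^((1831+1)/4) = 1320^458 mod 1831.
Repeated squaring: 1320^2≡1119, 1320^4≡1588, 1320^8≡457, 1320^16≡115, 1320^32≡408, 1320^64≡1674, 1320^128≡846, 1320^256≡1626 (mod 1831).
1320^458 = 1320^(256+128+64+8+2) ≡ 241 (mod 1831).
Check: 241² = 58081 ≡ 1320 (mod 1831). The two roots are 241 and 1590.

241, 1590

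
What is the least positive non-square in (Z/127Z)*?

3

(2/127) = +1, so 2 is a residue.
(3/127) = −1, so 3 is the smallest positive non-residue mod 127.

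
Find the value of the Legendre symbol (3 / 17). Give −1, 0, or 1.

Euler's criterion: (3/17) ≡ 3^8 (mod 17).
3^2 ≡ 9 (mod 17)
3^4 ≡ 13 (mod 17)
3^8 ≡ 16 (mod 17)
3^8 = 3^(8) ≡ 16 (mod 17).
Result is 16 ≡ −1, so (3/17) = −1.

-1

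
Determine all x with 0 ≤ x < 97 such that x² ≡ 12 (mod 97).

97 ≡ 1 (mod 4), so we find a root by search.
Trying successive values, 20² = 400 ≡ 12 (mod 97). The other root is 97 − 20 = 77.

20, 77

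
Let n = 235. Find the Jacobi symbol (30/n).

0

Pull out 2: since 235 ≡ 3 (mod 8), (2/235) = -1.
Reciprocity: 15 ≡ 3 and 235 ≡ 3 (mod 4), so (15/235) = −(235/15).
Reduce top mod 15: now compute (10/15).
Pull out 2: since 15 ≡ 7 (mod 8), (2/15) = +1.
Reciprocity: 5 ≡ 1 and 15 ≡ 3 (mod 4), so (5/15) = +(15/5).
Reduce top mod 5: now compute (0/5).
Top reduces to 0: gcd > 1, so the symbol is 0.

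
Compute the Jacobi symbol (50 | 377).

Pull out 2: since 377 ≡ 1 (mod 8), (2/377) = +1.
Reciprocity: 25 ≡ 1 and 377 ≡ 1 (mod 4), so (25/377) = +(377/25).
Reduce top mod 25: now compute (2/25).
Pull out 2: since 25 ≡ 1 (mod 8), (2/25) = +1.
Reached (1/25) = 1. Collecting the sign flips along the way, the symbol is +1.

1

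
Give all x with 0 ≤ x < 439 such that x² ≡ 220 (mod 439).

Since 439 ≡ 3 (mod 4), a square root of 220 is 220^((439+1)/4) = 220^110 mod 439.
Repeated squaring: 220^2≡110, 220^4≡247, 220^8≡427, 220^16≡144, 220^32≡103, 220^64≡73 (mod 439).
220^110 = 220^(64+32+8+4+2) ≡ 209 (mod 439).
Check: 209² = 43681 ≡ 220 (mod 439). The two roots are 209 and 230.

209, 230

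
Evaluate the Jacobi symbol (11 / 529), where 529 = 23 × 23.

1

Reciprocity: 11 ≡ 3 and 529 ≡ 1 (mod 4), so (11/529) = +(529/11).
Reduce top mod 11: now compute (1/11).
Reached (1/11) = 1. Collecting the sign flips along the way, the symbol is +1.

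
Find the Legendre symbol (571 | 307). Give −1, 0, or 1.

Euler's criterion: (571/307) ≡ 264^153 (mod 307).
264^2 ≡ 7 (mod 307)
264^4 ≡ 49 (mod 307)
264^8 ≡ 252 (mod 307)
264^16 ≡ 262 (mod 307)
264^32 ≡ 183 (mod 307)
264^64 ≡ 26 (mod 307)
264^128 ≡ 62 (mod 307)
264^153 = 264^(128+16+8+1) ≡ 1 (mod 307).
Result is 1, so (571/307) = 1.

1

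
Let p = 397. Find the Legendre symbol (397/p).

0

First reduce: 397 ≡ 0 (mod 397).
Top reduces to 0: gcd > 1, so the symbol is 0.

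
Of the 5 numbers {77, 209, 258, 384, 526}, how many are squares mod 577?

3

(77/577) = -1 → non-residue.
(209/577) = +1 → QR.
(258/577) = -1 → non-residue.
(384/577) = +1 → QR.
(526/577) = +1 → QR.
Total quadratic residues among the 5: 3.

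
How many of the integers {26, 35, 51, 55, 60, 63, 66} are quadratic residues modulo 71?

(26/71) = -1 → non-residue.
(35/71) = -1 → non-residue.
(51/71) = -1 → non-residue.
(55/71) = -1 → non-residue.
(60/71) = +1 → QR.
(63/71) = -1 → non-residue.
(66/71) = -1 → non-residue.
Total quadratic residues among the 7: 1.

1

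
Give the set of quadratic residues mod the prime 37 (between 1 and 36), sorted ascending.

Square k = 1,…,18 (k and 37−k give the same square):
1²=1, 2²=4, 3²=9, 4²=16, 5²=25, 6²=36, 7²≡12, 8²≡27, 9²≡7, 10²≡26, 11²≡10, 12²≡33, 13²≡21, 14²≡11, 15²≡3, 16²≡34, 17²≡30, 18²≡28 (mod 37).
So the quadratic residues mod 37 are {1, 3, 4, 7, 9, 10, 11, 12, 16, 21, 25, 26, 27, 28, 30, 33, 34, 36}.

1, 3, 4, 7, 9, 10, 11, 12, 16, 21, 25, 26, 27, 28, 30, 33, 34, 36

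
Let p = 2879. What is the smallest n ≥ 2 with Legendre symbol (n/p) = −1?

7

(2/2879) = +1, so 2 is a residue.
(3/2879) = +1, so 3 is a residue.
(4/2879) = +1, so 4 is a residue.
(5/2879) = +1, so 5 is a residue.
(6/2879) = +1, so 6 is a residue.
(7/2879) = −1, so 7 is the smallest positive non-residue mod 2879.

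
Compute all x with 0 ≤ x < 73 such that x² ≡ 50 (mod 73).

73 ≡ 1 (mod 4), so we find a root by search.
Trying successive values, 14² = 196 ≡ 50 (mod 73). The other root is 73 − 14 = 59.

14, 59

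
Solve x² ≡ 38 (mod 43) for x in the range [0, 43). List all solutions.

Since 43 ≡ 3 (mod 4), a square root of 38 is 38^((43+1)/4) = 38^11 mod 43.
Repeated squaring: 38^2≡25, 38^4≡23, 38^8≡13 (mod 43).
38^11 = 38^(8+2+1) ≡ 9 (mod 43).
Check: 9² = 81 ≡ 38 (mod 43). The two roots are 9 and 34.

9, 34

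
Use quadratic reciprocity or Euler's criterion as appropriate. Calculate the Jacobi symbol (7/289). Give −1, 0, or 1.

Reciprocity: 7 ≡ 3 and 289 ≡ 1 (mod 4), so (7/289) = +(289/7).
Reduce top mod 7: now compute (2/7).
Pull out 2: since 7 ≡ 7 (mod 8), (2/7) = +1.
Reached (1/7) = 1. Collecting the sign flips along the way, the symbol is +1.

1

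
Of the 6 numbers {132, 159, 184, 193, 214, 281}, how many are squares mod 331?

5

(132/331) = +1 → QR.
(159/331) = -1 → non-residue.
(184/331) = +1 → QR.
(193/331) = +1 → QR.
(214/331) = +1 → QR.
(281/331) = +1 → QR.
Total quadratic residues among the 6: 5.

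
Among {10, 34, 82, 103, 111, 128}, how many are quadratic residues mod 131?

(10/131) = -1 → non-residue.
(34/131) = +1 → QR.
(82/131) = -1 → non-residue.
(103/131) = -1 → non-residue.
(111/131) = -1 → non-residue.
(128/131) = -1 → non-residue.
Total quadratic residues among the 6: 1.

1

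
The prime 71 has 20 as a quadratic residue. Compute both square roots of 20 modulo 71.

Since 71 ≡ 3 (mod 4), a square root of 20 is 20^((71+1)/4) = 20^18 mod 71.
Repeated squaring: 20^2≡45, 20^4≡37, 20^8≡20, 20^16≡45 (mod 71).
20^18 = 20^(16+2) ≡ 37 (mod 71).
Check: 37² = 1369 ≡ 20 (mod 71). The two roots are 34 and 37.

34, 37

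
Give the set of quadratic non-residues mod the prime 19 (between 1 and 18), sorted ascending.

Square k = 1,…,9 (k and 19−k give the same square):
1²=1, 2²=4, 3²=9, 4²=16, 5²≡6, 6²≡17, 7²≡11, 8²≡7, 9²≡5 (mod 19).
The residues are {1, 4, 5, 6, 7, 9, 11, 16, 17}; the non-residues are the remaining 9 nonzero classes.

2,3,8,10,12,13,14,15,18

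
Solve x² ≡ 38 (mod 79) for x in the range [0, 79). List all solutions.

Since 79 ≡ 3 (mod 4), a square root of 38 is 38^((79+1)/4) = 38^20 mod 79.
Repeated squaring: 38^2≡22, 38^4≡10, 38^8≡21, 38^16≡46 (mod 79).
38^20 = 38^(16+4) ≡ 65 (mod 79).
Check: 65² = 4225 ≡ 38 (mod 79). The two roots are 14 and 65.

14, 65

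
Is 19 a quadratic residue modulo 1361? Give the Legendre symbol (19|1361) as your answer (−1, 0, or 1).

Reciprocity: 19 ≡ 3 and 1361 ≡ 1 (mod 4), so (19/1361) = +(1361/19).
Reduce top mod 19: now compute (12/19).
Pull out 2^2: since 19 ≡ 3 (mod 8), (2/19) = -1, so (2/19)^2 = +1.
Reciprocity: 3 ≡ 3 and 19 ≡ 3 (mod 4), so (3/19) = −(19/3).
Reduce top mod 3: now compute (1/3).
Reached (1/3) = 1. Collecting the sign flips along the way, the symbol is -1.

-1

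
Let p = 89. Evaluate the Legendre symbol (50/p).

1

Pull out 2: since 89 ≡ 1 (mod 8), (2/89) = +1.
Reciprocity: 25 ≡ 1 and 89 ≡ 1 (mod 4), so (25/89) = +(89/25).
Reduce top mod 25: now compute (14/25).
Pull out 2: since 25 ≡ 1 (mod 8), (2/25) = +1.
Reciprocity: 7 ≡ 3 and 25 ≡ 1 (mod 4), so (7/25) = +(25/7).
Reduce top mod 7: now compute (4/7).
Pull out 2^2: since 7 ≡ 7 (mod 8), (2/7) = +1, so (2/7)^2 = +1.
Reached (1/7) = 1. Collecting the sign flips along the way, the symbol is +1.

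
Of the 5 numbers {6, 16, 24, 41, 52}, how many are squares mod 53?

4

(6/53) = +1 → QR.
(16/53) = +1 → QR.
(24/53) = +1 → QR.
(41/53) = -1 → non-residue.
(52/53) = +1 → QR.
Total quadratic residues among the 5: 4.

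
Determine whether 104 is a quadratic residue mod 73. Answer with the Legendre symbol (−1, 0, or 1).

Euler's criterion: (104/73) ≡ 31^36 (mod 73).
31^2 ≡ 12 (mod 73)
31^4 ≡ 71 (mod 73)
31^8 ≡ 4 (mod 73)
31^16 ≡ 16 (mod 73)
31^32 ≡ 37 (mod 73)
31^36 = 31^(32+4) ≡ 72 (mod 73).
Result is 72 ≡ −1, so (104/73) = −1.

-1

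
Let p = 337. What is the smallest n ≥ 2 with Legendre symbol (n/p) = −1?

5

(2/337) = +1, so 2 is a residue.
(3/337) = +1, so 3 is a residue.
(4/337) = +1, so 4 is a residue.
(5/337) = −1, so 5 is the smallest positive non-residue mod 337.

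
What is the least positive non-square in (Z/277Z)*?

(2/277) = −1, so 2 is the smallest positive non-residue mod 277.

2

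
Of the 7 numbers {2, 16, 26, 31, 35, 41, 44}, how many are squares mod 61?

(2/61) = -1 → non-residue.
(16/61) = +1 → QR.
(26/61) = -1 → non-residue.
(31/61) = -1 → non-residue.
(35/61) = -1 → non-residue.
(41/61) = +1 → QR.
(44/61) = -1 → non-residue.
Total quadratic residues among the 7: 2.

2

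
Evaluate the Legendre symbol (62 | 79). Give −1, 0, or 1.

1

Pull out 2: since 79 ≡ 7 (mod 8), (2/79) = +1.
Reciprocity: 31 ≡ 3 and 79 ≡ 3 (mod 4), so (31/79) = −(79/31).
Reduce top mod 31: now compute (17/31).
Reciprocity: 17 ≡ 1 and 31 ≡ 3 (mod 4), so (17/31) = +(31/17).
Reduce top mod 17: now compute (14/17).
Pull out 2: since 17 ≡ 1 (mod 8), (2/17) = +1.
Reciprocity: 7 ≡ 3 and 17 ≡ 1 (mod 4), so (7/17) = +(17/7).
Reduce top mod 7: now compute (3/7).
Reciprocity: 3 ≡ 3 and 7 ≡ 3 (mod 4), so (3/7) = −(7/3).
Reduce top mod 3: now compute (1/3).
Reached (1/3) = 1. Collecting the sign flips along the way, the symbol is +1.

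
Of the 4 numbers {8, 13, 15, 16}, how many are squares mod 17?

(8/17) = +1 → QR.
(13/17) = +1 → QR.
(15/17) = +1 → QR.
(16/17) = +1 → QR.
Total quadratic residues among the 4: 4.

4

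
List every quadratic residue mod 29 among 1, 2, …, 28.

Square k = 1,…,14 (k and 29−k give the same square):
1²=1, 2²=4, 3²=9, 4²=16, 5²=25, 6²≡7, 7²≡20, 8²≡6, 9²≡23, 10²≡13, 11²≡5, 12²≡28, 13²≡24, 14²≡22 (mod 29).
So the quadratic residues mod 29 are {1, 4, 5, 6, 7, 9, 13, 16, 20, 22, 23, 24, 25, 28}.

1 4 5 6 7 9 13 16 20 22 23 24 25 28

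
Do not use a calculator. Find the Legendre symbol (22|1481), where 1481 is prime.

-1

Pull out 2: since 1481 ≡ 1 (mod 8), (2/1481) = +1.
Reciprocity: 11 ≡ 3 and 1481 ≡ 1 (mod 4), so (11/1481) = +(1481/11).
Reduce top mod 11: now compute (7/11).
Reciprocity: 7 ≡ 3 and 11 ≡ 3 (mod 4), so (7/11) = −(11/7).
Reduce top mod 7: now compute (4/7).
Pull out 2^2: since 7 ≡ 7 (mod 8), (2/7) = +1, so (2/7)^2 = +1.
Reached (1/7) = 1. Collecting the sign flips along the way, the symbol is -1.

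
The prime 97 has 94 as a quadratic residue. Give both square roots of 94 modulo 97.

97 ≡ 1 (mod 4), so we find a root by search.
Trying successive values, 26² = 676 ≡ 94 (mod 97). The other root is 97 − 26 = 71.

26, 71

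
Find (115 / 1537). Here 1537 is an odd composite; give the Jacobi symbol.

Reciprocity: 115 ≡ 3 and 1537 ≡ 1 (mod 4), so (115/1537) = +(1537/115).
Reduce top mod 115: now compute (42/115).
Pull out 2: since 115 ≡ 3 (mod 8), (2/115) = -1.
Reciprocity: 21 ≡ 1 and 115 ≡ 3 (mod 4), so (21/115) = +(115/21).
Reduce top mod 21: now compute (10/21).
Pull out 2: since 21 ≡ 5 (mod 8), (2/21) = -1.
Reciprocity: 5 ≡ 1 and 21 ≡ 1 (mod 4), so (5/21) = +(21/5).
Reduce top mod 5: now compute (1/5).
Reached (1/5) = 1. Collecting the sign flips along the way, the symbol is +1.

1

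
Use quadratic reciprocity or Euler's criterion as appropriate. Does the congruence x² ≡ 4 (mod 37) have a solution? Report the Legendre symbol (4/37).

Euler's criterion: (4/37) ≡ 4^18 (mod 37).
4^2 ≡ 16 (mod 37)
4^4 ≡ 34 (mod 37)
4^8 ≡ 9 (mod 37)
4^16 ≡ 7 (mod 37)
4^18 = 4^(16+2) ≡ 1 (mod 37).
Result is 1, so (4/37) = 1.

1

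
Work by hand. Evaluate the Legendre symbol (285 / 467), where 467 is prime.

Reciprocity: 285 ≡ 1 and 467 ≡ 3 (mod 4), so (285/467) = +(467/285).
Reduce top mod 285: now compute (182/285).
Pull out 2: since 285 ≡ 5 (mod 8), (2/285) = -1.
Reciprocity: 91 ≡ 3 and 285 ≡ 1 (mod 4), so (91/285) = +(285/91).
Reduce top mod 91: now compute (12/91).
Pull out 2^2: since 91 ≡ 3 (mod 8), (2/91) = -1, so (2/91)^2 = +1.
Reciprocity: 3 ≡ 3 and 91 ≡ 3 (mod 4), so (3/91) = −(91/3).
Reduce top mod 3: now compute (1/3).
Reached (1/3) = 1. Collecting the sign flips along the way, the symbol is +1.

1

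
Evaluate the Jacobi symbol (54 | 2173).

Pull out 2: since 2173 ≡ 5 (mod 8), (2/2173) = -1.
Reciprocity: 27 ≡ 3 and 2173 ≡ 1 (mod 4), so (27/2173) = +(2173/27).
Reduce top mod 27: now compute (13/27).
Reciprocity: 13 ≡ 1 and 27 ≡ 3 (mod 4), so (13/27) = +(27/13).
Reduce top mod 13: now compute (1/13).
Reached (1/13) = 1. Collecting the sign flips along the way, the symbol is -1.

-1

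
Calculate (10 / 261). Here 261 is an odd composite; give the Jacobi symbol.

-1

Pull out 2: since 261 ≡ 5 (mod 8), (2/261) = -1.
Reciprocity: 5 ≡ 1 and 261 ≡ 1 (mod 4), so (5/261) = +(261/5).
Reduce top mod 5: now compute (1/5).
Reached (1/5) = 1. Collecting the sign flips along the way, the symbol is -1.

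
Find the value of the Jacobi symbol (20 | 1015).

Pull out 2^2: since 1015 ≡ 7 (mod 8), (2/1015) = +1, so (2/1015)^2 = +1.
Reciprocity: 5 ≡ 1 and 1015 ≡ 3 (mod 4), so (5/1015) = +(1015/5).
Reduce top mod 5: now compute (0/5).
Top reduces to 0: gcd > 1, so the symbol is 0.

0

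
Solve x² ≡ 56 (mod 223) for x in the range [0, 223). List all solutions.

Since 223 ≡ 3 (mod 4), a square root of 56 is 56^((223+1)/4) = 56^56 mod 223.
Repeated squaring: 56^2≡14, 56^4≡196, 56^8≡60, 56^16≡32, 56^32≡132 (mod 223).
56^56 = 56^(32+16+8) ≡ 112 (mod 223).
Check: 112² = 12544 ≡ 56 (mod 223). The two roots are 111 and 112.

111, 112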